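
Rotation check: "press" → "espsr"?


Word: "press", Candidate: "espsr"
Method: check if candidate is substring of word+word
"presspress" contains "espsr"? No
Is rotation = No


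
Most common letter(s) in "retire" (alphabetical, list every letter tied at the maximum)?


Word: "retire"
Letter counts:
  'e': 2
  'i': 1
  'r': 2
  't': 1
Maximum count = 2
Most frequent = 'e', 'r' (2 times each)


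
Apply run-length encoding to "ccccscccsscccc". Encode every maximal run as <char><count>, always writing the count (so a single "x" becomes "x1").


String: "ccccscccsscccc"
Scanning for consecutive runs:
  'c' x 4
  's' x 1
  'c' x 3
  's' x 2
  'c' x 4
RLE = "c4s1c3s2c4"


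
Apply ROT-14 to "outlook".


Word: "outlook"
Shift: 14
Each letter → (letter + shift) mod 26:
  'o' (14) + 14 = 2 → 'c'
  'u' (20) + 14 = 8 → 'i'
  't' (19) + 14 = 7 → 'h'
  'l' (11) + 14 = 25 → 'z'
  'o' (14) + 14 = 2 → 'c'
  'o' (14) + 14 = 2 → 'c'
  'k' (10) + 14 = 24 → 'y'
Result = "cihzccy"


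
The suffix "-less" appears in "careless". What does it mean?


Suffix: -less
As in: careless -> care + -less
Meaning = without


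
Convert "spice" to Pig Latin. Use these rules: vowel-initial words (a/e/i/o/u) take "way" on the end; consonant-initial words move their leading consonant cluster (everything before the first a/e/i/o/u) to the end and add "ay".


Word: "spice"
Starts with consonant(s) → move to end, add 'ay'
Consonant cluster: "sp"
Pig Latin = "icespay"


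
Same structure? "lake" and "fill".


Pattern of "lake": [0, 1, 2, 3]
Pattern of "fill": [0, 1, 2, 2]
Patterns do not match
Same pattern = No


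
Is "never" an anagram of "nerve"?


Word 1: "nerve" → sorted: eenrv
Word 2: "never" → sorted: eenrv
Same letters? eenrv == eenrv
Anagram = Yes


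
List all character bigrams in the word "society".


Word: "society" (length 7)
Number of bigrams = 7 - 2 + 1 = 6
  Position 0: "so"
  Position 1: "oc"
  Position 2: "ci"
  Position 3: "ie"
  Position 4: "et"
  Position 5: "ty"
Bigrams = "so", "oc", "ci", "ie", "et", "ty"


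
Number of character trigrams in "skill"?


Word: "skill" (length 5)
Number of 3-grams = length - 3 + 1 = 5 - 3 + 1
= 3


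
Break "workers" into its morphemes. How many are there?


Word: "workers"
Morphemes: work | -er | -s
Each morpheme carries meaning
= 3 morphemes


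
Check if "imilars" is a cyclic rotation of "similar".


Word: "similar", Candidate: "imilars"
Method: check if candidate is substring of word+word
"similarsimilar" contains "imilars"? Yes
Is rotation = Yes


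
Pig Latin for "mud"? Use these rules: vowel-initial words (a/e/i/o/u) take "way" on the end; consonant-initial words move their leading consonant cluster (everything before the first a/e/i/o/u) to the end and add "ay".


Word: "mud"
Starts with consonant(s) → move to end, add 'ay'
Consonant cluster: "m"
Pig Latin = "udmay"


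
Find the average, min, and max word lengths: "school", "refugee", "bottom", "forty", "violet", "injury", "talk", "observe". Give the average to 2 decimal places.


Lengths: "school"=6, "refugee"=7, "bottom"=6, "forty"=5, "violet"=6, "injury"=6, "talk"=4, "observe"=7
Sum = 47, Count = 8
Average = 47/8 = 5.88
= avg=5.88, min=4, max=7


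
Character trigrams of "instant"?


Word: "instant" (length 7)
Number of trigrams = 7 - 3 + 1 = 5
  Position 0: "ins"
  Position 1: "nst"
  Position 2: "sta"
  Position 3: "tan"
  Position 4: "ant"
Trigrams = "ins", "nst", "sta", "tan", "ant"


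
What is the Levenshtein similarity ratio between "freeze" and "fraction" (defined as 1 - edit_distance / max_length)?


Word 1: "freeze" (length 6)
Word 2: "fraction" (length 8)
One optimal edit sequence:
  1. keep 'f'
  2. keep 'r'
  3. insert 'a'  (+1)
  4. insert 'c'  (+1)
  5. substitute 'e' -> 't'  (+1)
  6. substitute 'e' -> 'i'  (+1)
  7. substitute 'z' -> 'o'  (+1)
  8. substitute 'e' -> 'n'  (+1)
Edit distance = 6
Max length = max(6, 8) = 8
Similarity = 1 - 6/8
= 0.2500


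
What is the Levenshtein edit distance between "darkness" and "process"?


Word 1: "darkness" (length 8)
Word 2: "process" (length 7)
One optimal edit sequence (insert/delete/substitute each cost 1):
  1. delete 'd'  (+1)
  2. substitute 'a' -> 'p'  (+1)
  3. keep 'r'
  4. substitute 'k' -> 'o'  (+1)
  5. substitute 'n' -> 'c'  (+1)
  6. keep 'e'
  7. keep 's'
  8. keep 's'
Total edit operations: 4
Edit distance = 4


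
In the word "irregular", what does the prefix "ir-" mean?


Prefix: ir-
Example: irregular (ir- + regular)
Meaning = not


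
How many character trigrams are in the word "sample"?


Word: "sample" (length 6)
Number of 3-grams = length - 3 + 1 = 6 - 3 + 1
= 4


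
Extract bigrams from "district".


Word: "district" (length 8)
Number of bigrams = 8 - 2 + 1 = 7
  Position 0: "di"
  Position 1: "is"
  Position 2: "st"
  Position 3: "tr"
  Position 4: "ri"
  Position 5: "ic"
  Position 6: "ct"
Bigrams = "di", "is", "st", "tr", "ri", "ic", "ct"


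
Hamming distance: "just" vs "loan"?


Comparing character by character (same length = 4):
  Pos 0: 'j' vs 'l' !=
  Pos 1: 'u' vs 'o' !=
  Pos 2: 's' vs 'a' !=
  Pos 3: 't' vs 'n' !=
Hamming distance = 4


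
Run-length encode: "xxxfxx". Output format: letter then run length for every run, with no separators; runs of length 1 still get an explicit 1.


String: "xxxfxx"
Scanning for consecutive runs:
  'x' x 3
  'f' x 1
  'x' x 2
RLE = "x3f1x2"


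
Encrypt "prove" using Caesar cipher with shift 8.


Word: "prove"
Shift: 8
Each letter → (letter + shift) mod 26:
  'p' (15) + 8 = 23 → 'x'
  'r' (17) + 8 = 25 → 'z'
  'o' (14) + 8 = 22 → 'w'
  'v' (21) + 8 = 3 → 'd'
  'e' (4) + 8 = 12 → 'm'
Result = "xzwdm"


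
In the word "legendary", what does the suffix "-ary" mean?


Suffix: -ary
Example: legendary = legend + -ary
Meaning = relating to


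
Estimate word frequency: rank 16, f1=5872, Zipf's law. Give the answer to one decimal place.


Zipf's law: f(r) = f(1) / r
f(1) = 5872
f(16) = 5872 / 16
= 367.0 occurrences


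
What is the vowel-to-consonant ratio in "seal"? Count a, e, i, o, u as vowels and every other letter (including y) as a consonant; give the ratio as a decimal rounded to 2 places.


Word: "seal"
Vowels (a,e,i,o,u): 2
Consonants: 2
Ratio = 2/2
= 1.00


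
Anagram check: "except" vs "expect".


Word 1: "except" → sorted: ceeptx
Word 2: "expect" → sorted: ceeptx
Same letters? ceeptx == ceeptx
Anagram = Yes


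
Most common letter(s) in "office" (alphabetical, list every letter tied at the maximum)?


Word: "office"
Letter counts:
  'c': 1
  'e': 1
  'f': 2
  'i': 1
  'o': 1
Maximum count = 2
Most frequent = 'f' (2 times each)


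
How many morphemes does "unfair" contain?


Word: "unfair"
Morphemes: un- + fair
Each morpheme carries meaning
= 2 morphemes


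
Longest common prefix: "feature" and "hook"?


Word 1: "feature"
Word 2: "hook"
Comparing from start:
  Pos 0: 'f' != 'h' (stop)
LCP = "" (length 0)


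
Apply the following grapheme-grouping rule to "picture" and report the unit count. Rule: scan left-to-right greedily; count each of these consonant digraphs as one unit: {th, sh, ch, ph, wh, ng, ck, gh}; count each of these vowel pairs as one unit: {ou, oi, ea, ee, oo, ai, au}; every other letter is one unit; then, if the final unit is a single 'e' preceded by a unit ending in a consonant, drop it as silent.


Word: "picture" (7 letters)
Left-to-right scan:
  1. 'p' (letter)
  2. 'i' (letter)
  3. 'c' (letter)
  4. 't' (letter)
  5. 'u' (letter)
  6. 'r' (letter)
  7. 'e' (letter)
Units from scan: 7
Final unit is 'e' after a consonant -> drop as silent (-1)
Sound units = 6 units


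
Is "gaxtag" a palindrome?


Word: "gaxtag"
Reversed: "gatxag"
Forward == Backward? gaxtag != gatxag
Palindrome = No


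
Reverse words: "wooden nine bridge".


Original: "wooden nine bridge"
Words (1..n): wooden | nine | bridge
Reversed (n..1): bridge | nine | wooden
Result = "bridge nine wooden"


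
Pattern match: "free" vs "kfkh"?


Pattern of "free": [0, 1, 2, 2]
Pattern of "kfkh": [0, 1, 0, 2]
Patterns do not match
Same pattern = No


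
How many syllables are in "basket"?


Word: "basket"
Syllable breakdown: bas-ket
Counting: 2 parts
= 2 syllables


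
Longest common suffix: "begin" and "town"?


Word 1: "begin"
Word 2: "town"
Comparing from end:
  Pos -1: 'n' == 'n'
  Pos -2: 'i' != 'w' (stop)
LCS = "n" (length 1)


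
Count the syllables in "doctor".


Word: "doctor"
Syllable breakdown: doc-tor
Counting: 2 parts
= 2 syllables


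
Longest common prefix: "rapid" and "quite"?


Word 1: "rapid"
Word 2: "quite"
Comparing from start:
  Pos 0: 'r' != 'q' (stop)
LCP = "" (length 0)


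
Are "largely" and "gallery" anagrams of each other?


Word 1: "largely" → sorted: aegllry
Word 2: "gallery" → sorted: aegllry
Same letters? aegllry == aegllry
Anagram = Yes


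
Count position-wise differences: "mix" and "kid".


Comparing character by character (same length = 3):
  Pos 0: 'm' vs 'k' !=
  Pos 1: 'i' vs 'i' =
  Pos 2: 'x' vs 'd' !=
Hamming distance = 2


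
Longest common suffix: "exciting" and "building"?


Word 1: "exciting"
Word 2: "building"
Comparing from end:
  Pos -1: 'g' == 'g'
  Pos -2: 'n' == 'n'
  Pos -3: 'i' == 'i'
  Pos -4: 't' != 'd' (stop)
LCS = "ing" (length 3)


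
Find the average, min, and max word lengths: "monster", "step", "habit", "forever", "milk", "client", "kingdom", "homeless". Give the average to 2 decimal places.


Lengths: "monster"=7, "step"=4, "habit"=5, "forever"=7, "milk"=4, "client"=6, "kingdom"=7, "homeless"=8
Sum = 48, Count = 8
Average = 48/8 = 6.00
= avg=6.00, min=4, max=8


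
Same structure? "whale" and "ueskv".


Pattern of "whale": [0, 1, 2, 3, 4]
Pattern of "ueskv": [0, 1, 2, 3, 4]
Patterns match
Same pattern = Yes


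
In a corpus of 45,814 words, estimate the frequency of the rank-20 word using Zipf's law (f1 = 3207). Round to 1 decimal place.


Zipf's law: f(r) = f(1) / r
f(1) = 3207
f(20) = 3207 / 20
= 160.4 occurrences


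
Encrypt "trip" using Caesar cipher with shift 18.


Word: "trip"
Shift: 18
Each letter → (letter + shift) mod 26:
  't' (19) + 18 = 11 → 'l'
  'r' (17) + 18 = 9 → 'j'
  'i' (8) + 18 = 0 → 'a'
  'p' (15) + 18 = 7 → 'h'
Result = "ljah"


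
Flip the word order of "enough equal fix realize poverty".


Original: "enough equal fix realize poverty"
Words (1..n): enough | equal | fix | realize | poverty
Reversed (n..1): poverty | realize | fix | equal | enough
Result = "poverty realize fix equal enough"


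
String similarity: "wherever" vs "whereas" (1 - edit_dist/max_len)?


Word 1: "wherever" (length 8)
Word 2: "whereas" (length 7)
One optimal edit sequence:
  1. keep 'w'
  2. keep 'h'
  3. keep 'e'
  4. keep 'r'
  5. keep 'e'
  6. delete 'v'  (+1)
  7. substitute 'e' -> 'a'  (+1)
  8. substitute 'r' -> 's'  (+1)
Edit distance = 3
Max length = max(8, 7) = 8
Similarity = 1 - 3/8
= 0.6250


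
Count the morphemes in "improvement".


Word: "improvement"
Morphemes: improve | -ment
Each morpheme carries meaning
= 2 morphemes


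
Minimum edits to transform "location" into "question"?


Word 1: "location" (length 8)
Word 2: "question" (length 8)
One optimal edit sequence (insert/delete/substitute each cost 1):
  1. substitute 'l' -> 'q'  (+1)
  2. substitute 'o' -> 'u'  (+1)
  3. substitute 'c' -> 'e'  (+1)
  4. substitute 'a' -> 's'  (+1)
  5. keep 't'
  6. keep 'i'
  7. keep 'o'
  8. keep 'n'
Total edit operations: 4
Edit distance = 4


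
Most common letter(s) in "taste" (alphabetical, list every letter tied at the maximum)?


Word: "taste"
Letter counts:
  'a': 1
  'e': 1
  's': 1
  't': 2
Maximum count = 2
Most frequent = 't' (2 times each)


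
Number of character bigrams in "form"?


Word: "form" (length 4)
Number of 2-grams = length - 2 + 1 = 4 - 2 + 1
= 3


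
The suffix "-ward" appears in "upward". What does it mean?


Suffix: -ward
Example: upward (up + -ward)
Meaning = in the direction of


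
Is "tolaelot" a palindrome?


Word: "tolaelot"
Reversed: "tolealot"
Forward == Backward? tolaelot != tolealot
Palindrome = No


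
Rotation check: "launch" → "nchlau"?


Word: "launch", Candidate: "nchlau"
Method: check if candidate is substring of word+word
"launchlaunch" contains "nchlau"? Yes
Is rotation = Yes


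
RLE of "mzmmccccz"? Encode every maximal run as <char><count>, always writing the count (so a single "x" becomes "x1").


String: "mzmmccccz"
Scanning for consecutive runs:
  'm' x 1
  'z' x 1
  'm' x 2
  'c' x 4
  'z' x 1
RLE = "m1z1m2c4z1"


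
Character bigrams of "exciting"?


Word: "exciting" (length 8)
Number of bigrams = 8 - 2 + 1 = 7
  Position 0: "ex"
  Position 1: "xc"
  Position 2: "ci"
  Position 3: "it"
  Position 4: "ti"
  Position 5: "in"
  Position 6: "ng"
Bigrams = "ex", "xc", "ci", "it", "ti", "in", "ng"


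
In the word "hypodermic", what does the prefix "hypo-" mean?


Prefix: hypo-
Example: hypodermic (hypo- + dermic)
Meaning = under / below normal


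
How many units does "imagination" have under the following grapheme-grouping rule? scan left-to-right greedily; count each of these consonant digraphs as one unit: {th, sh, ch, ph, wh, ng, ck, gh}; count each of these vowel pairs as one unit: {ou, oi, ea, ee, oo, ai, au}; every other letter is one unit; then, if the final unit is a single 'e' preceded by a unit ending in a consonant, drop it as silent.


Word: "imagination" (11 letters)
Left-to-right scan:
  (1) 'i' (letter)
  (2) 'm' (letter)
  (3) 'a' (letter)
  (4) 'g' (letter)
  (5) 'i' (letter)
  (6) 'n' (letter)
  (7) 'a' (letter)
  (8) 't' (letter)
  (9) 'i' (letter)
  (10) 'o' (letter)
  (11) 'n' (letter)
Units from scan: 11
Sound units = 11 units


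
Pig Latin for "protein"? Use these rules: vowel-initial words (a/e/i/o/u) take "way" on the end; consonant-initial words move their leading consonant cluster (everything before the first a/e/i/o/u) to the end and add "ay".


Word: "protein"
Starts with consonant(s) → move to end, add 'ay'
Consonant cluster: "pr"
Pig Latin = "oteinpray"


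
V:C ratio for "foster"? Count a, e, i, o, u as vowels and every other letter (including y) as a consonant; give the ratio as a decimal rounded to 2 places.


Word: "foster"
Vowels (a,e,i,o,u): 2
Consonants: 4
Ratio = 2/4
= 0.50


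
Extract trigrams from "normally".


Word: "normally" (length 8)
Number of trigrams = 8 - 3 + 1 = 6
  Position 0: "nor"
  Position 1: "orm"
  Position 2: "rma"
  Position 3: "mal"
  Position 4: "all"
  Position 5: "lly"
Trigrams = "nor", "orm", "rma", "mal", "all", "lly"


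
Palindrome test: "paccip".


Word: "paccip"
Reversed: "piccap"
Forward == Backward? paccip != piccap
Palindrome = No


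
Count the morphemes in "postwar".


Word: "postwar"
Morphemes: post- | war
Each morpheme carries meaning
= 2 morphemes


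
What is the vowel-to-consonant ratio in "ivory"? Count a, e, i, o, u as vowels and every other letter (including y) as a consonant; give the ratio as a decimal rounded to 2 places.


Word: "ivory"
Vowels (a,e,i,o,u): 2
Consonants: 3
Ratio = 2/3
= 0.67


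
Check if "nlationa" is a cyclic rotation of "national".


Word: "national", Candidate: "nlationa"
Method: check if candidate is substring of word+word
"nationalnational" contains "nlationa"? No
Is rotation = No


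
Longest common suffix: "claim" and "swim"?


Word 1: "claim"
Word 2: "swim"
Comparing from end:
  Pos -1: 'm' == 'm'
  Pos -2: 'i' == 'i'
  Pos -3: 'a' != 'w' (stop)
LCS = "im" (length 2)


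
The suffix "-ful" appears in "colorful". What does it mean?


Suffix: -ful
As in: colorful -> color + -ful
Meaning = full of


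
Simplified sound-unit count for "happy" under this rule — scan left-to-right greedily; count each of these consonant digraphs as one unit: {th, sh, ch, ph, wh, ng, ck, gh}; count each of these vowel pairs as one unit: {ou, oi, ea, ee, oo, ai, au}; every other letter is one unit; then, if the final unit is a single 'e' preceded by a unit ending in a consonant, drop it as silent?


Word: "happy" (5 letters)
Left-to-right scan:
  (1) 'h' (letter)
  (2) 'a' (letter)
  (3) 'p' (letter)
  (4) 'p' (letter)
  (5) 'y' (letter)
Units from scan: 5
Sound units = 5 units


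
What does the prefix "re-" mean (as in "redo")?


Prefix: re-
Example: redo = re- + do
Meaning = again


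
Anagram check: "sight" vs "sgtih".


Word 1: "sight" → sorted: ghist
Word 2: "sgtih" → sorted: ghist
Same letters? ghist == ghist
Anagram = Yes


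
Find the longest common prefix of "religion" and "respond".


Word 1: "religion"
Word 2: "respond"
Comparing from start:
  Pos 0: 'r' == 'r'
  Pos 1: 'e' == 'e'
  Pos 2: 'l' != 's' (stop)
LCP = "re" (length 2)


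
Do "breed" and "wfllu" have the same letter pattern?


Pattern of "breed": [0, 1, 2, 2, 3]
Pattern of "wfllu": [0, 1, 2, 2, 3]
Patterns match
Same pattern = Yes


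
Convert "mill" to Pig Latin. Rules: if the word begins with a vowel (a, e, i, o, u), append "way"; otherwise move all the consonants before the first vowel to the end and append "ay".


Word: "mill"
Starts with consonant(s) → move to end, add 'ay'
Consonant cluster: "m"
Pig Latin = "illmay"


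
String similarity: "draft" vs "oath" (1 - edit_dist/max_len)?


Word 1: "draft" (length 5)
Word 2: "oath" (length 4)
One optimal edit sequence:
  1. delete 'd'  (+1)
  2. substitute 'r' -> 'o'  (+1)
  3. keep 'a'
  4. substitute 'f' -> 't'  (+1)
  5. substitute 't' -> 'h'  (+1)
Edit distance = 4
Max length = max(5, 4) = 5
Similarity = 1 - 4/5
= 0.2000


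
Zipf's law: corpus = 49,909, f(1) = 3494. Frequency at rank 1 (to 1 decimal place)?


Zipf's law: f(r) = f(1) / r
f(1) = 3494
f(1) = 3494 / 1
= 3494.0 occurrences


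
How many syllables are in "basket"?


Word: "basket"
Syllable breakdown: bas-ket
Counting: 2 parts
= 2 syllables


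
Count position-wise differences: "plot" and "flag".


Comparing character by character (same length = 4):
  Pos 0: 'p' vs 'f' !=
  Pos 1: 'l' vs 'l' =
  Pos 2: 'o' vs 'a' !=
  Pos 3: 't' vs 'g' !=
Hamming distance = 3


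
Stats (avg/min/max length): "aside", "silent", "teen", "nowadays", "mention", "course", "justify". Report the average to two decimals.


Lengths: "aside"=5, "silent"=6, "teen"=4, "nowadays"=8, "mention"=7, "course"=6, "justify"=7
Sum = 43, Count = 7
Average = 43/7 = 6.14
= avg=6.14, min=4, max=8


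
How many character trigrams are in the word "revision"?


Word: "revision" (length 8)
Number of 3-grams = length - 3 + 1 = 8 - 3 + 1
= 6


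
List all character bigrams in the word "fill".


Word: "fill" (length 4)
Number of bigrams = 4 - 2 + 1 = 3
  Position 0: "fi"
  Position 1: "il"
  Position 2: "ll"
Bigrams = "fi", "il", "ll"


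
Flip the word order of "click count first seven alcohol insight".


Original: "click count first seven alcohol insight"
Words (1..n): click | count | first | seven | alcohol | insight
Reversed (n..1): insight | alcohol | seven | first | count | click
Result = "insight alcohol seven first count click"


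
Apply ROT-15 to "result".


Word: "result"
Shift: 15
Each letter → (letter + shift) mod 26:
  'r' (17) + 15 = 6 → 'g'
  'e' (4) + 15 = 19 → 't'
  's' (18) + 15 = 7 → 'h'
  'u' (20) + 15 = 9 → 'j'
  'l' (11) + 15 = 0 → 'a'
  't' (19) + 15 = 8 → 'i'
Result = "gthjai"


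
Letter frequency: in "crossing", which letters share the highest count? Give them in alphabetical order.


Word: "crossing"
Letter counts:
  'c': 1
  'g': 1
  'i': 1
  'n': 1
  'o': 1
  'r': 1
  's': 2
Maximum count = 2
Most frequent = 's' (2 times each)


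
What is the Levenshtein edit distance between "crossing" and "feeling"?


Word 1: "crossing" (length 8)
Word 2: "feeling" (length 7)
One optimal edit sequence (insert/delete/substitute each cost 1):
  1. delete 'c'  (+1)
  2. substitute 'r' -> 'f'  (+1)
  3. substitute 'o' -> 'e'  (+1)
  4. substitute 's' -> 'e'  (+1)
  5. substitute 's' -> 'l'  (+1)
  6. keep 'i'
  7. keep 'n'
  8. keep 'g'
Total edit operations: 5
Edit distance = 5


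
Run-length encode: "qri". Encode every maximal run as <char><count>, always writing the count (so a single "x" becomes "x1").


String: "qri"
Scanning for consecutive runs:
  'q' x 1
  'r' x 1
  'i' x 1
RLE = "q1r1i1"


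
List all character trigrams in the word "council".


Word: "council" (length 7)
Number of trigrams = 7 - 3 + 1 = 5
  Position 0: "cou"
  Position 1: "oun"
  Position 2: "unc"
  Position 3: "nci"
  Position 4: "cil"
Trigrams = "cou", "oun", "unc", "nci", "cil"


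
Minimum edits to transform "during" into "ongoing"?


Word 1: "during" (length 6)
Word 2: "ongoing" (length 7)
One optimal edit sequence (insert/delete/substitute each cost 1):
  1. insert 'o'  (+1)
  2. substitute 'd' -> 'n'  (+1)
  3. substitute 'u' -> 'g'  (+1)
  4. substitute 'r' -> 'o'  (+1)
  5. keep 'i'
  6. keep 'n'
  7. keep 'g'
Total edit operations: 4
Edit distance = 4


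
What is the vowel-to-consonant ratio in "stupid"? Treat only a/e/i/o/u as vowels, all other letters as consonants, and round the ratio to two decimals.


Word: "stupid"
Vowels (a,e,i,o,u): 2
Consonants: 4
Ratio = 2/4
= 0.50


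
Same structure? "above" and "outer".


Pattern of "above": [0, 1, 2, 3, 4]
Pattern of "outer": [0, 1, 2, 3, 4]
Patterns match
Same pattern = Yes


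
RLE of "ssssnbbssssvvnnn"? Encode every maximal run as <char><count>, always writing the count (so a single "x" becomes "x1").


String: "ssssnbbssssvvnnn"
Scanning for consecutive runs:
  's' x 4
  'n' x 1
  'b' x 2
  's' x 4
  'v' x 2
  'n' x 3
RLE = "s4n1b2s4v2n3"


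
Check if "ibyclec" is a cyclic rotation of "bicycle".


Word: "bicycle", Candidate: "ibyclec"
Method: check if candidate is substring of word+word
"bicyclebicycle" contains "ibyclec"? No
Is rotation = No


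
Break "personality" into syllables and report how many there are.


Word: "personality"
Syllable breakdown: per / son / al / i / ty
Counting: 5 parts
= 5 syllables


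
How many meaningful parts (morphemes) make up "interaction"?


Word: "interaction"
Morphemes: inter- + act + -ion
Each morpheme carries meaning
= 3 morphemes


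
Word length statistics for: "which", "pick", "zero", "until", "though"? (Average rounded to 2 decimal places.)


Lengths: "which"=5, "pick"=4, "zero"=4, "until"=5, "though"=6
Sum = 24, Count = 5
Average = 24/5 = 4.80
= avg=4.80, min=4, max=6


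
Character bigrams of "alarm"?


Word: "alarm" (length 5)
Number of bigrams = 5 - 2 + 1 = 4
  Position 0: "al"
  Position 1: "la"
  Position 2: "ar"
  Position 3: "rm"
Bigrams = "al", "la", "ar", "rm"


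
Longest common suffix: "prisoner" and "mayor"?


Word 1: "prisoner"
Word 2: "mayor"
Comparing from end:
  Pos -1: 'r' == 'r'
  Pos -2: 'e' != 'o' (stop)
LCS = "r" (length 1)


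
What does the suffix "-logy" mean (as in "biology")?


Suffix: -logy
As in: biology -> bio- + -logy
Meaning = study of


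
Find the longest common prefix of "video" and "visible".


Word 1: "video"
Word 2: "visible"
Comparing from start:
  Pos 0: 'v' == 'v'
  Pos 1: 'i' == 'i'
  Pos 2: 'd' != 's' (stop)
LCP = "vi" (length 2)


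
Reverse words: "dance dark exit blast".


Original: "dance dark exit blast"
Words (1..n): dance | dark | exit | blast
Reversed (n..1): blast | exit | dark | dance
Result = "blast exit dark dance"


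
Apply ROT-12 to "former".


Word: "former"
Shift: 12
Each letter → (letter + shift) mod 26:
  'f' (5) + 12 = 17 → 'r'
  'o' (14) + 12 = 0 → 'a'
  'r' (17) + 12 = 3 → 'd'
  'm' (12) + 12 = 24 → 'y'
  'e' (4) + 12 = 16 → 'q'
  'r' (17) + 12 = 3 → 'd'
Result = "radyqd"


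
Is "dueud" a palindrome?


Word: "dueud"
Reversed: "dueud"
Forward == Backward? dueud == dueud
Palindrome = Yes


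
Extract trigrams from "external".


Word: "external" (length 8)
Number of trigrams = 8 - 3 + 1 = 6
  Position 0: "ext"
  Position 1: "xte"
  Position 2: "ter"
  Position 3: "ern"
  Position 4: "rna"
  Position 5: "nal"
Trigrams = "ext", "xte", "ter", "ern", "rna", "nal"


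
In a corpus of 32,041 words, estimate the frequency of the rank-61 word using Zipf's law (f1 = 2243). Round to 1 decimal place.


Zipf's law: f(r) = f(1) / r
f(1) = 2243
f(61) = 2243 / 61
= 36.8 occurrences


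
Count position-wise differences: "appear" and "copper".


Comparing character by character (same length = 6):
  Pos 0: 'a' vs 'c' !=
  Pos 1: 'p' vs 'o' !=
  Pos 2: 'p' vs 'p' =
  Pos 3: 'e' vs 'p' !=
  Pos 4: 'a' vs 'e' !=
  Pos 5: 'r' vs 'r' =
Hamming distance = 4


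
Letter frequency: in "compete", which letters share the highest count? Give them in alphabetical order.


Word: "compete"
Letter counts:
  'c': 1
  'e': 2
  'm': 1
  'o': 1
  'p': 1
  't': 1
Maximum count = 2
Most frequent = 'e' (2 times each)


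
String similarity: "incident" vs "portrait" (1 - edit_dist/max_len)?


Word 1: "incident" (length 8)
Word 2: "portrait" (length 8)
One optimal edit sequence:
  1. substitute 'i' -> 'p'  (+1)
  2. substitute 'n' -> 'o'  (+1)
  3. substitute 'c' -> 'r'  (+1)
  4. substitute 'i' -> 't'  (+1)
  5. substitute 'd' -> 'r'  (+1)
  6. substitute 'e' -> 'a'  (+1)
  7. substitute 'n' -> 'i'  (+1)
  8. keep 't'
Edit distance = 7
Max length = max(8, 8) = 8
Similarity = 1 - 7/8
= 0.1250


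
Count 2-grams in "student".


Word: "student" (length 7)
Number of 2-grams = length - 2 + 1 = 7 - 2 + 1
= 6


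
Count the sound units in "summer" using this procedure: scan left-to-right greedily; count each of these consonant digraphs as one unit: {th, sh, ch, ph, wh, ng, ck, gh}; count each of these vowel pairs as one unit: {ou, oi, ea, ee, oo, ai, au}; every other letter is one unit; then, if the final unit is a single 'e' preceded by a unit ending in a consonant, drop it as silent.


Word: "summer" (6 letters)
Left-to-right scan:
  [1] 's' (letter)
  [2] 'u' (letter)
  [3] 'm' (letter)
  [4] 'm' (letter)
  [5] 'e' (letter)
  [6] 'r' (letter)
Units from scan: 6
Sound units = 6 units


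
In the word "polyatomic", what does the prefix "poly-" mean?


Prefix: poly-
Example: polyatomic (poly- + atomic)
Meaning = many


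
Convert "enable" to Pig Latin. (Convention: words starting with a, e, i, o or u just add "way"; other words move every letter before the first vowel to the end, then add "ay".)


Word: "enable"
Starts with vowel → add 'way'
Pig Latin = "enableway"


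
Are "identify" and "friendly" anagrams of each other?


Word 1: "identify" → sorted: defiinty
Word 2: "friendly" → sorted: defilnry
Same letters? defiinty != defilnry
Anagram = No


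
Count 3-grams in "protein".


Word: "protein" (length 7)
Number of 3-grams = length - 3 + 1 = 7 - 3 + 1
= 5


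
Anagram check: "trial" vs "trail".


Word 1: "trial" → sorted: ailrt
Word 2: "trail" → sorted: ailrt
Same letters? ailrt == ailrt
Anagram = Yes


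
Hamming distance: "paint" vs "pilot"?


Comparing character by character (same length = 5):
  Pos 0: 'p' vs 'p' =
  Pos 1: 'a' vs 'i' !=
  Pos 2: 'i' vs 'l' !=
  Pos 3: 'n' vs 'o' !=
  Pos 4: 't' vs 't' =
Hamming distance = 3


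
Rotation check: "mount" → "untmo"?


Word: "mount", Candidate: "untmo"
Method: check if candidate is substring of word+word
"mountmount" contains "untmo"? Yes
Is rotation = Yes


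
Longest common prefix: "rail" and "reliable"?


Word 1: "rail"
Word 2: "reliable"
Comparing from start:
  Pos 0: 'r' == 'r'
  Pos 1: 'a' != 'e' (stop)
LCP = "r" (length 1)


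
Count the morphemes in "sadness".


Word: "sadness"
Morphemes: sad / -ness
Each morpheme carries meaning
= 2 morphemes


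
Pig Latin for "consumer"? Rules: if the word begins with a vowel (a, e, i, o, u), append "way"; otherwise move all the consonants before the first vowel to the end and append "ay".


Word: "consumer"
Starts with consonant(s) → move to end, add 'ay'
Consonant cluster: "c"
Pig Latin = "onsumercay"


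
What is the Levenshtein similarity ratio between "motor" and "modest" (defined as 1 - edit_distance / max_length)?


Word 1: "motor" (length 5)
Word 2: "modest" (length 6)
One optimal edit sequence:
  1. keep 'm'
  2. keep 'o'
  3. insert 'd'  (+1)
  4. substitute 't' -> 'e'  (+1)
  5. substitute 'o' -> 's'  (+1)
  6. substitute 'r' -> 't'  (+1)
Edit distance = 4
Max length = max(5, 6) = 6
Similarity = 1 - 4/6
= 0.3333


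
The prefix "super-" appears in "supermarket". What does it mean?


Prefix: super-
Example: supermarket = super- + market
Meaning = above / beyond


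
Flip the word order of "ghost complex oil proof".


Original: "ghost complex oil proof"
Words (1..n): ghost | complex | oil | proof
Reversed (n..1): proof | oil | complex | ghost
Result = "proof oil complex ghost"


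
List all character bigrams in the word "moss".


Word: "moss" (length 4)
Number of bigrams = 4 - 2 + 1 = 3
  Position 0: "mo"
  Position 1: "os"
  Position 2: "ss"
Bigrams = "mo", "os", "ss"


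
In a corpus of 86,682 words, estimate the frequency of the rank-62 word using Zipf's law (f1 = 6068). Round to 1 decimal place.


Zipf's law: f(r) = f(1) / r
f(1) = 6068
f(62) = 6068 / 62
= 97.9 occurrences


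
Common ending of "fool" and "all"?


Word 1: "fool"
Word 2: "all"
Comparing from end:
  Pos -1: 'l' == 'l'
  Pos -2: 'o' != 'l' (stop)
LCS = "l" (length 1)


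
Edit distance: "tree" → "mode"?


Word 1: "tree" (length 4)
Word 2: "mode" (length 4)
One optimal edit sequence (insert/delete/substitute each cost 1):
  1. substitute 't' -> 'm'  (+1)
  2. substitute 'r' -> 'o'  (+1)
  3. substitute 'e' -> 'd'  (+1)
  4. keep 'e'
Total edit operations: 3
Edit distance = 3


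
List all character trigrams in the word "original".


Word: "original" (length 8)
Number of trigrams = 8 - 3 + 1 = 6
  Position 0: "ori"
  Position 1: "rig"
  Position 2: "igi"
  Position 3: "gin"
  Position 4: "ina"
  Position 5: "nal"
Trigrams = "ori", "rig", "igi", "gin", "ina", "nal"


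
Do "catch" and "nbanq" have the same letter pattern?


Pattern of "catch": [0, 1, 2, 0, 3]
Pattern of "nbanq": [0, 1, 2, 0, 3]
Patterns match
Same pattern = Yes


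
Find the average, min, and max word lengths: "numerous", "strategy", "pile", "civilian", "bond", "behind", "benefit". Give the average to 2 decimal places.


Lengths: "numerous"=8, "strategy"=8, "pile"=4, "civilian"=8, "bond"=4, "behind"=6, "benefit"=7
Sum = 45, Count = 7
Average = 45/7 = 6.43
= avg=6.43, min=4, max=8


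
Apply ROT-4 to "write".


Word: "write"
Shift: 4
Each letter → (letter + shift) mod 26:
  'w' (22) + 4 = 0 → 'a'
  'r' (17) + 4 = 21 → 'v'
  'i' (8) + 4 = 12 → 'm'
  't' (19) + 4 = 23 → 'x'
  'e' (4) + 4 = 8 → 'i'
Result = "avmxi"


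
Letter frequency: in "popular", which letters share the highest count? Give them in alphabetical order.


Word: "popular"
Letter counts:
  'a': 1
  'l': 1
  'o': 1
  'p': 2
  'r': 1
  'u': 1
Maximum count = 2
Most frequent = 'p' (2 times each)


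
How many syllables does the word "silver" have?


Word: "silver"
Syllable breakdown: sil | ver
Counting: 2 parts
= 2 syllables


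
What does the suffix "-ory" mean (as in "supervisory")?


Suffix: -ory
Example: supervisory = supervise + -ory, with a spelling change
Meaning = relating to / place for


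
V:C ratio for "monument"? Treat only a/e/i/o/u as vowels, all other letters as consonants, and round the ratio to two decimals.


Word: "monument"
Vowels (a,e,i,o,u): 3
Consonants: 5
Ratio = 3/5
= 0.60


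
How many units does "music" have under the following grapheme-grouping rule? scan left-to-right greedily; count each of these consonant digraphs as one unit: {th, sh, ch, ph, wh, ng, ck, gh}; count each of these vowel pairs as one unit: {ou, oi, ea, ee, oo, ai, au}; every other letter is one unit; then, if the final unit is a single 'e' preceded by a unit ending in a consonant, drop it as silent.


Word: "music" (5 letters)
Left-to-right scan:
  (1) 'm' (letter)
  (2) 'u' (letter)
  (3) 's' (letter)
  (4) 'i' (letter)
  (5) 'c' (letter)
Units from scan: 5
Sound units = 5 units


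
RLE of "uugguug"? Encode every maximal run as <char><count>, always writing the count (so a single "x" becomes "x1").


String: "uugguug"
Scanning for consecutive runs:
  'u' x 2
  'g' x 2
  'u' x 2
  'g' x 1
RLE = "u2g2u2g1"


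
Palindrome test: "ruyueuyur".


Word: "ruyueuyur"
Reversed: "ruyueuyur"
Forward == Backward? ruyueuyur == ruyueuyur
Palindrome = Yes


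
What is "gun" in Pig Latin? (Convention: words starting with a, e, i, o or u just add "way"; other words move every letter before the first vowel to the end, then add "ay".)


Word: "gun"
Starts with consonant(s) → move to end, add 'ay'
Consonant cluster: "g"
Pig Latin = "ungay"


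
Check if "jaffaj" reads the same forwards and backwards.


Word: "jaffaj"
Reversed: "jaffaj"
Forward == Backward? jaffaj == jaffaj
Palindrome = Yes


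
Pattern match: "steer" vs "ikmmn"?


Pattern of "steer": [0, 1, 2, 2, 3]
Pattern of "ikmmn": [0, 1, 2, 2, 3]
Patterns match
Same pattern = Yes


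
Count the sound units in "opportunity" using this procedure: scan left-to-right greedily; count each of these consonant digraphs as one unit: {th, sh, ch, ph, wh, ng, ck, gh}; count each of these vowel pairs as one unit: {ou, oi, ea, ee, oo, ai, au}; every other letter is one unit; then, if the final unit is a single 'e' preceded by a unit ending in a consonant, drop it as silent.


Word: "opportunity" (11 letters)
Left-to-right scan:
  (1) 'o' (letter)
  (2) 'p' (letter)
  (3) 'p' (letter)
  (4) 'o' (letter)
  (5) 'r' (letter)
  (6) 't' (letter)
  (7) 'u' (letter)
  (8) 'n' (letter)
  (9) 'i' (letter)
  (10) 't' (letter)
  (11) 'y' (letter)
Units from scan: 11
Sound units = 11 units


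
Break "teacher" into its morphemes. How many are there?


Word: "teacher"
Morphemes: teach / -er
Each morpheme carries meaning
= 2 morphemes


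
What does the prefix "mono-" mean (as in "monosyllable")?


Prefix: mono-
Example: monosyllable = mono- + syllable
Meaning = one


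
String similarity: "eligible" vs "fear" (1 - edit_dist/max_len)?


Word 1: "eligible" (length 8)
Word 2: "fear" (length 4)
One optimal edit sequence:
  1. delete 'e'  (+1)
  2. delete 'l'  (+1)
  3. delete 'i'  (+1)
  4. delete 'g'  (+1)
  5. substitute 'i' -> 'f'  (+1)
  6. substitute 'b' -> 'e'  (+1)
  7. substitute 'l' -> 'a'  (+1)
  8. substitute 'e' -> 'r'  (+1)
Edit distance = 8
Max length = max(8, 4) = 8
Similarity = 1 - 8/8
= 0.0000


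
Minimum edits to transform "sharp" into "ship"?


Word 1: "sharp" (length 5)
Word 2: "ship" (length 4)
One optimal edit sequence (insert/delete/substitute each cost 1):
  1. keep 's'
  2. keep 'h'
  3. delete 'a'  (+1)
  4. substitute 'r' -> 'i'  (+1)
  5. keep 'p'
Total edit operations: 2
Edit distance = 2


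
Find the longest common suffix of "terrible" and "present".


Word 1: "terrible"
Word 2: "present"
Comparing from end:
  Pos -1: 'e' != 't' (stop)
LCS = "" (length 0)


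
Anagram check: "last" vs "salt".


Word 1: "last" → sorted: alst
Word 2: "salt" → sorted: alst
Same letters? alst == alst
Anagram = Yes


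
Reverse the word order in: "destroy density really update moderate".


Original: "destroy density really update moderate"
Words (1..n): destroy | density | really | update | moderate
Reversed (n..1): moderate | update | really | density | destroy
Result = "moderate update really density destroy"


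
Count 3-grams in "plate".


Word: "plate" (length 5)
Number of 3-grams = length - 3 + 1 = 5 - 3 + 1
= 3


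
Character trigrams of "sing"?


Word: "sing" (length 4)
Number of trigrams = 4 - 3 + 1 = 2
  Position 0: "sin"
  Position 1: "ing"
Trigrams = "sin", "ing"


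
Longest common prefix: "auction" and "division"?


Word 1: "auction"
Word 2: "division"
Comparing from start:
  Pos 0: 'a' != 'd' (stop)
LCP = "" (length 0)


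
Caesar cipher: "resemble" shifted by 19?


Word: "resemble"
Shift: 19
Each letter → (letter + shift) mod 26:
  'r' (17) + 19 = 10 → 'k'
  'e' (4) + 19 = 23 → 'x'
  's' (18) + 19 = 11 → 'l'
  'e' (4) + 19 = 23 → 'x'
  'm' (12) + 19 = 5 → 'f'
  'b' (1) + 19 = 20 → 'u'
  'l' (11) + 19 = 4 → 'e'
  'e' (4) + 19 = 23 → 'x'
Result = "kxlxfuex"


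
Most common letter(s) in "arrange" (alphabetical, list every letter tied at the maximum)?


Word: "arrange"
Letter counts:
  'a': 2
  'e': 1
  'g': 1
  'n': 1
  'r': 2
Maximum count = 2
Most frequent = 'a', 'r' (2 times each)


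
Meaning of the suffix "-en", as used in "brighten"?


Suffix: -en
As in: brighten -> bright + -en
Meaning = to make / become


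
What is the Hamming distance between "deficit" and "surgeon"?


Comparing character by character (same length = 7):
  Pos 0: 'd' vs 's' !=
  Pos 1: 'e' vs 'u' !=
  Pos 2: 'f' vs 'r' !=
  Pos 3: 'i' vs 'g' !=
  Pos 4: 'c' vs 'e' !=
  Pos 5: 'i' vs 'o' !=
  Pos 6: 't' vs 'n' !=
Hamming distance = 7


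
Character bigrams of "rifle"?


Word: "rifle" (length 5)
Number of bigrams = 5 - 2 + 1 = 4
  Position 0: "ri"
  Position 1: "if"
  Position 2: "fl"
  Position 3: "le"
Bigrams = "ri", "if", "fl", "le"


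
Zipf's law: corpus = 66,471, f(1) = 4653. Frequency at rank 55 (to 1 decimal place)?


Zipf's law: f(r) = f(1) / r
f(1) = 4653
f(55) = 4653 / 55
= 84.6 occurrences


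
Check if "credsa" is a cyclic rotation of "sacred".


Word: "sacred", Candidate: "credsa"
Method: check if candidate is substring of word+word
"sacredsacred" contains "credsa"? Yes
Is rotation = Yes


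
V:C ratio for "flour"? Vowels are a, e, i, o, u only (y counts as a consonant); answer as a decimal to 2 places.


Word: "flour"
Vowels (a,e,i,o,u): 2
Consonants: 3
Ratio = 2/3
= 0.67


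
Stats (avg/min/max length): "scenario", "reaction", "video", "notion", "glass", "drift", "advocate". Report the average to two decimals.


Lengths: "scenario"=8, "reaction"=8, "video"=5, "notion"=6, "glass"=5, "drift"=5, "advocate"=8
Sum = 45, Count = 7
Average = 45/7 = 6.43
= avg=6.43, min=5, max=8


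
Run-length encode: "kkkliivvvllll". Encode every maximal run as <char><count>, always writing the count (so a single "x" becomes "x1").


String: "kkkliivvvllll"
Scanning for consecutive runs:
  'k' x 3
  'l' x 1
  'i' x 2
  'v' x 3
  'l' x 4
RLE = "k3l1i2v3l4"


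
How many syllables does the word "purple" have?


Word: "purple"
Syllable breakdown: pur / ple
Counting: 2 parts
= 2 syllables


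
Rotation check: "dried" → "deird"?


Word: "dried", Candidate: "deird"
Method: check if candidate is substring of word+word
"drieddried" contains "deird"? No
Is rotation = No


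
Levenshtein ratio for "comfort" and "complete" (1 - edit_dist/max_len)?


Word 1: "comfort" (length 7)
Word 2: "complete" (length 8)
One optimal edit sequence:
  1. keep 'c'
  2. keep 'o'
  3. keep 'm'
  4. substitute 'f' -> 'p'  (+1)
  5. substitute 'o' -> 'l'  (+1)
  6. substitute 'r' -> 'e'  (+1)
  7. keep 't'
  8. insert 'e'  (+1)
Edit distance = 4
Max length = max(7, 8) = 8
Similarity = 1 - 4/8
= 0.5000


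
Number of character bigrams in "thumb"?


Word: "thumb" (length 5)
Number of 2-grams = length - 2 + 1 = 5 - 2 + 1
= 4


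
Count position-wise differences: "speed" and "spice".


Comparing character by character (same length = 5):
  Pos 0: 's' vs 's' =
  Pos 1: 'p' vs 'p' =
  Pos 2: 'e' vs 'i' !=
  Pos 3: 'e' vs 'c' !=
  Pos 4: 'd' vs 'e' !=
Hamming distance = 3


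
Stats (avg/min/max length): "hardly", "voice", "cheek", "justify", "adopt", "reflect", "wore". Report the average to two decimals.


Lengths: "hardly"=6, "voice"=5, "cheek"=5, "justify"=7, "adopt"=5, "reflect"=7, "wore"=4
Sum = 39, Count = 7
Average = 39/7 = 5.57
= avg=5.57, min=4, max=7
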